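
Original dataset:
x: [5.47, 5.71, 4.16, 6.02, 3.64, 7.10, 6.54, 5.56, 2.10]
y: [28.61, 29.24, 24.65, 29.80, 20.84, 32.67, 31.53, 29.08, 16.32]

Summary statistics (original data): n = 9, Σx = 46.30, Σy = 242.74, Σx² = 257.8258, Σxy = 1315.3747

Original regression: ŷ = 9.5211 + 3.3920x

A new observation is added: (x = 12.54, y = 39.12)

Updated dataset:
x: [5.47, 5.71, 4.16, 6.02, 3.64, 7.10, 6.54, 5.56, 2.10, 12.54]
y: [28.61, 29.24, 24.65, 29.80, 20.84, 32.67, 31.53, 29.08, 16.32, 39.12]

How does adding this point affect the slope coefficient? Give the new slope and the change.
Adding the point moves β₁ from 3.3920 to 2.1416, i.e. it decreases by 1.2504 (-36.9%).

x = 12.54 lies well outside the original x-range [2.10, 7.10] (x̄ ≈ 5.14), so this observation has high leverage and can move the slope substantially.

Step 1: Update the sums with the new point (n goes from 9 to 10)
Σx  = 46.30 + 12.54 = 58.84
Σy  = 242.74 + 39.12 = 281.86
Σx² = 257.8258 + 12.54² = 257.8258 + 157.2516 = 415.0774
Σxy = 1315.3747 + 12.54×39.12 = 1315.3747 + 490.5648 = 1805.9395

Step 2: Recompute the slope with b₁ = (nΣxy − ΣxΣy) / (nΣx² − (Σx)²)
Numerator   = 10×1805.9395 − 58.84×281.86 = 18059.3950 − 16584.6424 = 1474.7526
Denominator = 10×415.0774 − 58.84² = 4150.7740 − 3462.1456 = 688.6284
b₁(new) = 1474.7526 / 688.6284 = 2.1416

(Same formula on the original sums: (9×1315.3747 − 46.30×242.74) / (9×257.8258 − 46.30²) = 599.5103 / 176.7422 = 3.3920, matching the given fit.)

Step 3: Change in slope
Δβ₁ = 2.1416 − 3.3920 = -1.2504
Relative change = -1.2504 / 3.3920 × 100% = -36.9%
→ the slope decreases when the point is added.

Because the point sits below the extension of the original line at a high-leverage x, it tilts the fit down.
In practice: check such a point for data-entry or measurement error.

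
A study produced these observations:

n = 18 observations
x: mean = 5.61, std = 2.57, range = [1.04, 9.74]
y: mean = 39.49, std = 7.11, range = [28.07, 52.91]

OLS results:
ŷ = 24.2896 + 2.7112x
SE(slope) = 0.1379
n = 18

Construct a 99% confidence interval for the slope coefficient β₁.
The 99% CI for β₁ is (2.3084, 3.1140)

Confidence interval for the slope:

The 99% CI for β₁ is: β̂₁ ± t*(α/2, n-2) × SE(β̂₁)

Step 1: Find critical t-value
- Confidence level = 0.99
- Degrees of freedom = n - 2 = 18 - 2 = 16
- t*(α/2, 16) = 2.9208

Step 2: Calculate margin of error
Margin = 2.9208 × 0.1379 = 0.4028

Step 3: Construct interval
CI = 2.7112 ± 0.4028
CI = (2.3084, 3.1140)

Interpretation: We are 99% confident that the true slope β₁ lies between 2.3084 and 3.1140.
Since 0 is outside the interval, a two-sided test at α = 0.01 would reject H₀: β₁ = 0.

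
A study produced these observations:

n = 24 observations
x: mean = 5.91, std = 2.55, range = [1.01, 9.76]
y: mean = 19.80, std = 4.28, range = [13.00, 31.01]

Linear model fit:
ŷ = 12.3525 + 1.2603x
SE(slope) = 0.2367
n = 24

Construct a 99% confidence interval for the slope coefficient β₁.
The 99% CI for β₁ is (0.5931, 1.9275)

Confidence interval for the slope:

The 99% CI for β₁ is: β̂₁ ± t*(α/2, n-2) × SE(β̂₁)

Step 1: Find critical t-value
- Confidence level = 0.99
- Degrees of freedom = n - 2 = 24 - 2 = 22
- t*(α/2, 22) = 2.8188

Step 2: Calculate margin of error
Margin = 2.8188 × 0.2367 = 0.6672

Step 3: Construct interval
CI = 1.2603 ± 0.6672
CI = (0.5931, 1.9275)

Interpretation: We are 99% confident that the true slope β₁ lies between 0.5931 and 1.9275.
Both endpoints are positive, so the data support a genuinely positive slope at this confidence level.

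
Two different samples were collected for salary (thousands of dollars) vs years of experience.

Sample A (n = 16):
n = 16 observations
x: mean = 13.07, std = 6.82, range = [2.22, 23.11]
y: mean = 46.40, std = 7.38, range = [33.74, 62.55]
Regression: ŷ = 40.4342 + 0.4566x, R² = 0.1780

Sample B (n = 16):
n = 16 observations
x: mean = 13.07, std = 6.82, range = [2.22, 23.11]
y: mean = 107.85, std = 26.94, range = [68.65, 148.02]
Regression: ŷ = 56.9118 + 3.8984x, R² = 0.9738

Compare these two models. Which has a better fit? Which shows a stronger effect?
Model B has the better fit (R² = 0.9738 vs 0.1780). Model B shows the stronger effect (|β₁| = 3.8984 vs 0.4566).

Model Comparison:

Goodness of fit (R²):
- Model A: R² = 0.1780 → 17.80% of variance in salary explained
- Model B: R² = 0.9738 → 97.38% of variance in salary explained
- 0.9738 > 0.1780 → Model B has the better fit

Effect size (slope magnitude):
- Model A: β₁ = 0.4566 → predicted salary rises 0.4566 thousand dollars per additional year of experience
- Model B: β₁ = 3.8984 → predicted salary rises 3.8984 thousand dollars per additional year of experience
- |0.4566| < |3.8984| → Model B shows the stronger marginal effect

Notes:
- A better fit (higher R²) doesn't necessarily mean a more important relationship.
- A steeper slope doesn't make a better model if the scatter around the line is large.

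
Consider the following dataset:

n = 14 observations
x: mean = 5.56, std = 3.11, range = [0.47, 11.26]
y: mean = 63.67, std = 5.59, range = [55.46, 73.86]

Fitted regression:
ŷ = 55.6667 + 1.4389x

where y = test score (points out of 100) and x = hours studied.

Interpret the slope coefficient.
An increase of one hour in study time is associated with a 1.4389 points increase in predicted test score.

The slope coefficient β₁ = 1.4389 represents the marginal effect of study time on test score.

Interpretation:
- Study time up by 1 hour → predicted test score increases by 1.4389 points
- This is a linear approximation: the same per-unit change is assumed across the whole observed x range
- The sign (+) gives the direction; the magnitude 1.4389 gives the size of the effect per hour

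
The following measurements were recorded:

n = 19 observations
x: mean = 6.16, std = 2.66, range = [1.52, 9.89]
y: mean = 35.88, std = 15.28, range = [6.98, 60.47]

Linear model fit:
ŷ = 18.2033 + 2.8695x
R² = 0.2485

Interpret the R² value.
About 24.85% of the variability in y is accounted for by the regression on x (R² = 0.2485) — a weak linear fit.

R² (coefficient of determination) measures the proportion of variance in y explained by the regression model.

Here R² = 0.2485:
- Explained: 24.85% of the variation in y
- Unexplained (residual): 100% − 24.85% = 75.15%
- Rule of thumb (below 0.3 weak; 0.3 to below 0.7 moderate; 0.7 and above strong) → weak

Note: R² never decreases when predictors are added, so it should not be used alone to compare models of different size.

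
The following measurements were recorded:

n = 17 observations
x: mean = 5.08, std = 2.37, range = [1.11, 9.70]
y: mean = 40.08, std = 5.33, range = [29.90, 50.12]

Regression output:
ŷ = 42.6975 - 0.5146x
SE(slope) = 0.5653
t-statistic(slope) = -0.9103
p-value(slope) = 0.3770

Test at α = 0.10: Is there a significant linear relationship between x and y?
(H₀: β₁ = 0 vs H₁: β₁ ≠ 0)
Fail to reject H₀: p-value = 0.3770 ≥ α = 0.10. The linear relationship is not significant at the 10% level.

Hypothesis test for the slope coefficient:

H₀: β₁ = 0 (no linear relationship)
H₁: β₁ ≠ 0 (linear relationship exists)

Test statistic: t = β̂₁ / SE(β̂₁) = -0.5146 / 0.5653 = -0.9103

With df = 15, the two-sided p-value for |t| = 0.9103 is 0.3770.

Decision rule: reject H₀ if p-value < α.
p-value = 0.3770 ≥ α = 0.10 → fail to reject H₀.

There is not sufficient evidence at the 10% significance level to conclude that a linear relationship exists between x and y.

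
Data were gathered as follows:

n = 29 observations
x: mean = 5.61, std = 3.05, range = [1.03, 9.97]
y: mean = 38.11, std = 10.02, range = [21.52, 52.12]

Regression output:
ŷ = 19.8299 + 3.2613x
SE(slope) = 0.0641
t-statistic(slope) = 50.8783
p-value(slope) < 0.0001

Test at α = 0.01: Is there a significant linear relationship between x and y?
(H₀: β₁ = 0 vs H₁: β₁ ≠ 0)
Reject H₀: p-value < 0.0001 < α = 0.01. The linear relationship is significant at the 1% level.

Hypothesis test for the slope coefficient:

H₀: β₁ = 0 (no linear relationship)
H₁: β₁ ≠ 0 (linear relationship exists)

Test statistic: t = β̂₁ / SE(β̂₁) = 3.2613 / 0.0641 = 50.8783

p < 0.0001: how often a slope estimate this far from 0 (in SE units) would arise by chance if β₁ were truly 0.

Decision rule: reject H₀ if p-value < α.
p-value < 0.0001 < α = 0.01 → reject H₀.

Conclusion: the linear association between x and y is significant at the 1% level.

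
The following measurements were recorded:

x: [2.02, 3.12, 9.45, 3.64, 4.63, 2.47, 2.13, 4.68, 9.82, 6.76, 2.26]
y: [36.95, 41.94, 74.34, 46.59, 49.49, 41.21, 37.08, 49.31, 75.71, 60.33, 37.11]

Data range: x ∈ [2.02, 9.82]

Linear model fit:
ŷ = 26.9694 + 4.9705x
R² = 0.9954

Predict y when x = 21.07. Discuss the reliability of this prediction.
ŷ = 131.6978 (extrapolation — x = 21.07 lies outside [2.02, 9.82], so reliability is low).

Prediction calculation:
ŷ = 26.9694 + 4.9705 × 21.07
ŷ = 131.6978

Reliability:
- Data range: x ∈ [2.02, 9.82]
- Prediction point: x = 21.07 is 11.25 units above the observed range → this is EXTRAPOLATION, not interpolation

Why that matters here:
- Real relationships often flatten, saturate, or turn nonlinear at extremes
- R² describes fit only over the sampled x values; it says nothing about behaviour beyond them
- There are no observations near this x to validate the fitted line there

A defensible statement: 'if the linear trend continued to x = 21.07, y would be about 131.6978' — the premise is untested.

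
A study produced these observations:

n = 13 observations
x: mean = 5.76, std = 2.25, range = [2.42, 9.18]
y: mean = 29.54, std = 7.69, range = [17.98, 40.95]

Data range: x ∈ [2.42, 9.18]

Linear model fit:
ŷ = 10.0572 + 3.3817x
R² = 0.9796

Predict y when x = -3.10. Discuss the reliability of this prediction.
The equation gives ŷ = -0.4261; however x = -3.10 is 5.52 units below the observed range, so this extrapolated value should not be trusted.

Prediction calculation:
ŷ = 10.0572 + 3.3817 × (-3.10)
ŷ = -0.4261

Reliability:
- Data range: x ∈ [2.42, 9.18]
- Prediction point: x = -3.10 is 5.52 units below the observed range → this is EXTRAPOLATION, not interpolation

Why that matters here:
- The linear relationship may not hold outside the observed range
- There are no observations near this x to validate the fitted line there
- R² describes fit only over the sampled x values; it says nothing about behaviour beyond them

A defensible statement: 'if the linear trend continued to x = -3.10, y would be about -0.4261' — the premise is untested.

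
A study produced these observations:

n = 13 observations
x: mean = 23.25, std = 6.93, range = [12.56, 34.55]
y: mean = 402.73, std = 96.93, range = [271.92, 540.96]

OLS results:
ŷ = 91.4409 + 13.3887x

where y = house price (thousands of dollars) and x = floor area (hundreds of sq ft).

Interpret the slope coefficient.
An increase of one hundred sq ft in floor area is associated with a 13.3887 thousand dollars increase in predicted house price.

The slope coefficient β₁ = 13.3887 represents the marginal effect of floor area on house price.

Interpretation:
- Floor area up by 1 hundred sq ft → predicted house price increases by 13.3887 thousand dollars
- This is a linear approximation: the same per-unit change is assumed across the whole observed x range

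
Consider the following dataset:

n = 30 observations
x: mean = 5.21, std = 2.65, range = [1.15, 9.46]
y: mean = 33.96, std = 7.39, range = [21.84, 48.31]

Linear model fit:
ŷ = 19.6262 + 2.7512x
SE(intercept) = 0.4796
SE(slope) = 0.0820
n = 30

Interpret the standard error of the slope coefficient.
SE(slope) = 0.0820 measures the uncertainty in the estimated slope. The coefficient is estimated precisely (SE/|β̂₁| = 3.0%).

What SE measures:
- The standard error quantifies the sampling variability of the coefficient estimate
- It is the estimated standard deviation of β̂₁ across hypothetical repeated samples of the same size
- Smaller SE → more precise estimate

Relative precision:
- SE / |β̂₁| = 0.0820 / 2.7512 = 3.0%
- Rule of thumb (under 20%: precise; 20% to under 50%: moderately precise; 50% or more: imprecise) → precise

Link to interval estimation: a confidence interval for β₁ is β̂₁ ± t* × 0.0820, so SE sets the half-width per unit of t*.

What drives SE(β̂₁): wider spread of x values → smaller SE; more residual scatter → larger SE; larger n (here n = 30) → smaller SE.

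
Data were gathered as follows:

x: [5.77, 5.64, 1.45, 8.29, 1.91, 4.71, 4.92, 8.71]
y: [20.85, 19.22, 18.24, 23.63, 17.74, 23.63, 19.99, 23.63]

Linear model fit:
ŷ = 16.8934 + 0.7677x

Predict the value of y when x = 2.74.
ŷ = 18.9969

To predict y for x = 2.74, substitute into the regression equation:

ŷ = 16.8934 + 0.7677 × 2.74
ŷ = 16.8934 + 2.1035
ŷ = 18.9969

This is the fitted mean response at that x — an individual observation would come with a wider prediction interval.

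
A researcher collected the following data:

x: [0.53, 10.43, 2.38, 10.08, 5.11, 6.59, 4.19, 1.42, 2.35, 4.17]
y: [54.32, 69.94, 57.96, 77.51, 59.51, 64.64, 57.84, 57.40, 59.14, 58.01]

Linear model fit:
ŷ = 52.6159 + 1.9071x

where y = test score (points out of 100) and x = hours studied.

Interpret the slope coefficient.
For each additional hour of study time, predicted test score increases by approximately 1.9071 points.

The slope coefficient β₁ = 1.9071 represents the marginal effect of study time on test score.

Interpretation:
- Study time up by 1 hour → predicted test score increases by 1.9071 points
- This is a linear approximation: the same per-unit change is assumed across the whole observed x range

The intercept β₀ = 52.6159 is the predicted test score when study time = 0; since the smallest observed x is 0.53, this is an extrapolation and mainly anchors the line.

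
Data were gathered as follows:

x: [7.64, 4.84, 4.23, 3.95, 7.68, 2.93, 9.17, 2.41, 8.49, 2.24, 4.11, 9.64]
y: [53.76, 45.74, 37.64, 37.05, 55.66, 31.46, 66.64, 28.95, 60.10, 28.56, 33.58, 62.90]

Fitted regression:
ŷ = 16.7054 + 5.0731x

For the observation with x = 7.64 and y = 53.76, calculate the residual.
Residual = -1.7039

The residual is the difference between the actual value and the predicted value:

Residual = y - ŷ

Step 1: Calculate predicted value
ŷ = 16.7054 + 5.0731 × 7.64
ŷ = 55.4639

Step 2: Calculate residual
Residual = 53.76 - 55.4639
Residual = -1.7039

Sign check: y < ŷ, so the point is below the line and the fit overestimates here.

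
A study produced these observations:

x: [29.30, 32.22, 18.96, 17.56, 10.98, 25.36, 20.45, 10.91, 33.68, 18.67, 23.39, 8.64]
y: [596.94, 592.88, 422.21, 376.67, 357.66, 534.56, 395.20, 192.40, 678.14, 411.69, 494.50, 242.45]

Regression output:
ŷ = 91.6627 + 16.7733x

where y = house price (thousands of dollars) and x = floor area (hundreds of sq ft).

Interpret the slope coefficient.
An increase of one hundred sq ft in floor area is associated with a 16.7733 thousand dollars increase in predicted house price.

The slope β₁ = 16.7733 gives the rate at which the fitted house price changes with floor area.

Interpretation:
- Floor area up by 1 hundred sq ft → predicted house price increases by 16.7733 thousand dollars
- The effect is assumed constant over the observed range of x (linearity)
- The slope describes association in these data, not necessarily a causal effect

(β₀ = 91.6627 is the fitted value at x = 0 and is not part of the slope interpretation.)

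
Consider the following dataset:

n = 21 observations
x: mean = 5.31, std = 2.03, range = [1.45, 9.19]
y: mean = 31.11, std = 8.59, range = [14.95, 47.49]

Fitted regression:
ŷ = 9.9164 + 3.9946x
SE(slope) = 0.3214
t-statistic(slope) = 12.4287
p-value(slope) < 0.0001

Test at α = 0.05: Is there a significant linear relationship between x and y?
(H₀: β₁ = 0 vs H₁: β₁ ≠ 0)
Since p-value < 0.0001 < α = 0.05, reject H₀ — the slope is significantly different from 0.

Hypothesis test for the slope coefficient:

H₀: β₁ = 0 (no linear relationship)
H₁: β₁ ≠ 0 (linear relationship exists)

Test statistic: t = β̂₁ / SE(β̂₁) = 3.9946 / 0.3214 = 12.4287

p < 0.0001: how often a slope estimate this far from 0 (in SE units) would arise by chance if β₁ were truly 0.

Decision rule: reject H₀ if p-value < α.
p-value < 0.0001 < α = 0.05 → reject H₀.

There is sufficient evidence at the 5% significance level to conclude that a linear relationship exists between x and y.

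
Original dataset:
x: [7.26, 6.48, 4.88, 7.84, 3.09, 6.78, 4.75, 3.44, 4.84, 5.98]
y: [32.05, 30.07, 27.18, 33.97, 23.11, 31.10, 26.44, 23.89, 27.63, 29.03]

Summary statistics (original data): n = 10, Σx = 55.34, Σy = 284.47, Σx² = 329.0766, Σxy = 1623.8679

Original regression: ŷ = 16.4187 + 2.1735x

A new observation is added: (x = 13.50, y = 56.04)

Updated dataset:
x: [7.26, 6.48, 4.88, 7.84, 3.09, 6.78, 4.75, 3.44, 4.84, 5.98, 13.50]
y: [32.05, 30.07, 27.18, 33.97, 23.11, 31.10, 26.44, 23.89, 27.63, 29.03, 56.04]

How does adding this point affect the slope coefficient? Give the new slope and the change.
Adding the point moves β₁ from 2.1735 to 3.0980, i.e. it increases by 0.9245 (+42.5%).

The new point has HIGH LEVERAGE: x = 13.50 is far from the original mean x̄ = 55.34/10 ≈ 5.53 (original range [3.09, 7.84]).

Step 1: Update the sums with the new point (n goes from 10 to 11)
Σx  = 55.34 + 13.50 = 68.84
Σy  = 284.47 + 56.04 = 340.51
Σx² = 329.0766 + 13.50² = 329.0766 + 182.2500 = 511.3266
Σxy = 1623.8679 + 13.50×56.04 = 1623.8679 + 756.5400 = 2380.4079

Step 2: Recompute the slope with b₁ = (nΣxy − ΣxΣy) / (nΣx² − (Σx)²)
Numerator   = 11×2380.4079 − 68.84×340.51 = 26184.4869 − 23440.7084 = 2743.7785
Denominator = 11×511.3266 − 68.84² = 5624.5926 − 4738.9456 = 885.6470
b₁(new) = 2743.7785 / 885.6470 = 3.0980

(Same formula on the original sums: (10×1623.8679 − 55.34×284.47) / (10×329.0766 − 55.34²) = 496.1092 / 228.2504 = 2.1735, matching the given fit.)

Step 3: Change in slope
Δβ₁ = 3.0980 − 2.1735 = +0.9245
Relative change = +0.9245 / 2.1735 × 100% = +42.5%
→ the slope increases when the point is added.

Because the point sits above the extension of the original line at a high-leverage x, it tilts the fit up.
In practice: examine leverage (hᵢ) and Cook's distance rather than deleting it automatically.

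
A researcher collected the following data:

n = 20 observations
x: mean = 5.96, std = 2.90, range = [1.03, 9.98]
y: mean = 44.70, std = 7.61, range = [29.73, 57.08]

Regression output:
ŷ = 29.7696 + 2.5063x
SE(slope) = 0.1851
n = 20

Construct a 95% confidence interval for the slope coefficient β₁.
The 95% CI for β₁ is (2.1174, 2.8952)

Confidence interval for the slope:

The 95% CI for β₁ is: β̂₁ ± t*(α/2, n-2) × SE(β̂₁)

Step 1: Find critical t-value
- Confidence level = 0.95
- Degrees of freedom = n - 2 = 20 - 2 = 18
- t*(α/2, 18) = 2.1009

Step 2: Calculate margin of error
Margin = 2.1009 × 0.1851 = 0.3889

Step 3: Construct interval
CI = 2.5063 ± 0.3889
CI = (2.1174, 2.8952)

Interpretation: each one-unit increase in x is associated with a change in mean y of between 2.1174 and 2.8952, with 95% confidence.
The interval does not include 0, suggesting a significant linear relationship.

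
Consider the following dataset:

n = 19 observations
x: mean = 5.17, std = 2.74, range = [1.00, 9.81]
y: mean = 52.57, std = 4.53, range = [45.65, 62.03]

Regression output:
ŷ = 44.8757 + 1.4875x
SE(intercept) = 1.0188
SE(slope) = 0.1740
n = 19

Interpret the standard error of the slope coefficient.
The slope 1.4875 is pinned down to within about ±0.1740 (one SE) by these data — relative uncertainty 11.7%, i.e. precise.

SE(β̂₁) = s / √Sxx, where s is the residual standard deviation and Sxx = Σ(x − x̄)². It is the yardstick for how far β̂₁ = 1.4875 could plausibly be from the true slope.

Relative precision:
- SE / |β̂₁| = 0.1740 / 1.4875 = 11.7%
- Rule of thumb (under 20%: precise; 20% to under 50%: moderately precise; 50% or more: imprecise) → precise

Rough 95% range (±2 SE): 1.4875 ± 0.3480 → (1.1395, 1.8355).

What drives SE(β̂₁): wider spread of x values → smaller SE; larger n (here n = 19) → smaller SE.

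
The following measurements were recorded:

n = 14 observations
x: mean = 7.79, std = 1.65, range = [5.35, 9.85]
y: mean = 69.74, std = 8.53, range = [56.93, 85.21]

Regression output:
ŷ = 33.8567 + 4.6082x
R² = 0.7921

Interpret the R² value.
The model explains 79.21% of the variance in y (R² = 0.7921), leaving 20.79% unexplained; the fit is strong.

R² = 1 − SS_res/SS_tot compares the residual scatter to the total scatter of y about its mean.

Here R² = 0.7921:
- Explained: 79.21% of the variation in y
- Unexplained (residual): 100% − 79.21% = 20.79%
- Rule of thumb (below 0.3 weak; 0.3 to below 0.7 moderate; 0.7 and above strong) → strong

Note: R² says nothing about causation, and a high R² does not by itself mean the linear form is appropriate — check the residuals.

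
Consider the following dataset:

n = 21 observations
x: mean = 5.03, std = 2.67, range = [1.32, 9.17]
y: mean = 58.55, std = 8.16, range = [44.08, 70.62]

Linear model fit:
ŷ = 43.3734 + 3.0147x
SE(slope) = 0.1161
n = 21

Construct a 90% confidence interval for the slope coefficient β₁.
The 90% CI for β₁ is (2.8140, 3.2154)

Confidence interval for the slope:

The 90% CI for β₁ is: β̂₁ ± t*(α/2, n-2) × SE(β̂₁)

Step 1: Find critical t-value
- Confidence level = 0.9
- Degrees of freedom = n - 2 = 21 - 2 = 19
- t*(α/2, 19) = 1.7291

Step 2: Calculate margin of error
Margin = 1.7291 × 0.1161 = 0.2007

Step 3: Construct interval
CI = 3.0147 ± 0.2007
CI = (2.8140, 3.2154)

Interpretation: We are 90% confident that the true slope β₁ lies between 2.8140 and 3.2154.
Since 0 is outside the interval, a two-sided test at α = 0.10 would reject H₀: β₁ = 0.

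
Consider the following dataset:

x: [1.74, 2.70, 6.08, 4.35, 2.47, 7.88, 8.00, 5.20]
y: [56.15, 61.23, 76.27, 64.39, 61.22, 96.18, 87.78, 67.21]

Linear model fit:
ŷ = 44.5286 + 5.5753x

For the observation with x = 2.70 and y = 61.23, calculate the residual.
Residual = 1.6481

The residual is the difference between the actual value and the predicted value:

Residual = y - ŷ

Step 1: Calculate predicted value
ŷ = 44.5286 + 5.5753 × 2.70
ŷ = 59.5819

Step 2: Calculate residual
Residual = 61.23 - 59.5819
Residual = 1.6481

Interpretation: the model underestimates the actual value by 1.6481 at this point (positive residual → observation lies above the fitted line).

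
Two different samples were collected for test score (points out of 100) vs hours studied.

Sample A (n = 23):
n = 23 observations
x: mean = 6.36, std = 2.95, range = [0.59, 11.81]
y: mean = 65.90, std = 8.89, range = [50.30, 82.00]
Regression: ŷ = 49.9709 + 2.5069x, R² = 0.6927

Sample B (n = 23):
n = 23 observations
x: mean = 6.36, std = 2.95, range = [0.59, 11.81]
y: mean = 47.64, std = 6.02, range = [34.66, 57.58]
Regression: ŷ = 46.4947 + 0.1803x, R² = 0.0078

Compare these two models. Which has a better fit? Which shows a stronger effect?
Model A has the better fit (R² = 0.6927 vs 0.0078). Model A shows the stronger effect (|β₁| = 2.5069 vs 0.1803).

Model Comparison:

Which explains more variance? (R²)
- Model A: R² = 0.6927 → 69.27% of variance in test score explained
- Model B: R² = 0.0078 → 0.78% of variance in test score explained
- 0.6927 > 0.0078 → Model A has the better fit

Effect size (slope magnitude):
- Model A: β₁ = 2.5069 → predicted test score rises 2.5069 points per additional hour of study time
- Model B: β₁ = 0.1803 → predicted test score rises 0.1803 points per additional hour of study time
- |2.5069| > |0.1803| → Model A shows the stronger marginal effect

Notes:
- The two samples could reflect different populations, time periods, or measurement quality.
- A steeper slope doesn't make a better model if the scatter around the line is large.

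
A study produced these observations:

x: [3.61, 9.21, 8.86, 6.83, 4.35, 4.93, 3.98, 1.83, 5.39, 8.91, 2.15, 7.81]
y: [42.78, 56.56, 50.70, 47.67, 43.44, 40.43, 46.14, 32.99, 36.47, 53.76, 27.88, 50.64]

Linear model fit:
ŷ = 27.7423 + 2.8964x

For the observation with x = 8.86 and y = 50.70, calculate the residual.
Residual = -2.7044

The residual is the difference between the actual value and the predicted value:

Residual = y - ŷ

Step 1: Calculate predicted value
ŷ = 27.7423 + 2.8964 × 8.86
ŷ = 53.4044

Step 2: Calculate residual
Residual = 50.70 - 53.4044
Residual = -2.7044

The residual is negative, so the observed y = 50.70 sits below the regression line (the line overestimates it by 2.7044).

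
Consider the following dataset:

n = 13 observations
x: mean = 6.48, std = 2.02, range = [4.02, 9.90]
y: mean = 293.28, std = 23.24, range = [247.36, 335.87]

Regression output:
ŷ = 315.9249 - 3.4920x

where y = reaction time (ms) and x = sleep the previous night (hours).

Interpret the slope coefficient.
An increase of one hour in sleep is associated with a 3.4920 ms decrease in predicted reaction time.

β₁ = -3.4920 is the change in predicted reaction time (ms) per additional hour of sleep.

Interpretation:
- Sleep up by 1 hour → predicted reaction time decreases by 3.4920 ms
- This is a linear approximation: the same per-unit change is assumed across the whole observed x range
- The slope describes association in these data, not necessarily a causal effect

(β₀ = 315.9249 is the fitted value at x = 0 and is not part of the slope interpretation.)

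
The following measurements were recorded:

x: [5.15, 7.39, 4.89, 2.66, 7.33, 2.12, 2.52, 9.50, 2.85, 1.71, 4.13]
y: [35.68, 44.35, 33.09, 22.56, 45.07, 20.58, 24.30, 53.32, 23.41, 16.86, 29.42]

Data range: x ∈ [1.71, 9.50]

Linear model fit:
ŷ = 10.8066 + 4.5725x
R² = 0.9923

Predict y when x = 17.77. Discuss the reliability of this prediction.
ŷ = 92.0599, but this is extrapolation (above the data range [1.71, 9.50]) and may be unreliable.

Prediction calculation:
ŷ = 10.8066 + 4.5725 × 17.77
ŷ = 92.0599

Reliability:
- Data range: x ∈ [1.71, 9.50]
- Prediction point: x = 17.77 is 8.27 units above the observed range → this is EXTRAPOLATION, not interpolation

Why that matters here:
- Real relationships often flatten, saturate, or turn nonlinear at extremes
- R² describes fit only over the sampled x values; it says nothing about behaviour beyond them

The R² = 0.9923 only validates the fit within [1.71, 9.50]; treat ŷ = 92.0599 with caution.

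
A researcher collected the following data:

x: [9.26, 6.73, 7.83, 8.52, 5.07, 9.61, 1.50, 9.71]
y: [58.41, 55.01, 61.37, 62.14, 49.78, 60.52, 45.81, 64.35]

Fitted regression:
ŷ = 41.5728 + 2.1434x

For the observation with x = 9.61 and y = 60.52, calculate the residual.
Residual = -1.6509

The residual is the difference between the actual value and the predicted value:

Residual = y - ŷ

Step 1: Calculate predicted value
ŷ = 41.5728 + 2.1434 × 9.61
ŷ = 62.1709

Step 2: Calculate residual
Residual = 60.52 - 62.1709
Residual = -1.6509

Interpretation: the model overestimates the actual value by 1.6509 at this point (negative residual → observation lies below the fitted line).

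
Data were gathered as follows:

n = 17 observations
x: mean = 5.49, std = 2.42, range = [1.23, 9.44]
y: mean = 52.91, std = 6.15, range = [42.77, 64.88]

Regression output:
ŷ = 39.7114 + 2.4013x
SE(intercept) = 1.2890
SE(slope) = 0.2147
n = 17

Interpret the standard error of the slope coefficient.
SE(slope) = 0.2147 measures the uncertainty in the estimated slope. The coefficient is estimated precisely (SE/|β̂₁| = 8.9%).

SE(β̂₁) = s / √Sxx, where s is the residual standard deviation and Sxx = Σ(x − x̄)². It is the yardstick for how far β̂₁ = 2.4013 could plausibly be from the true slope.

Relative precision:
- SE / |β̂₁| = 0.2147 / 2.4013 = 8.9%
- Rule of thumb (under 20%: precise; 20% to under 50%: moderately precise; 50% or more: imprecise) → precise

Link to interval estimation: a confidence interval for β₁ is β̂₁ ± t* × 0.2147, so SE sets the half-width per unit of t*.

What drives SE(β̂₁): more residual scatter → larger SE.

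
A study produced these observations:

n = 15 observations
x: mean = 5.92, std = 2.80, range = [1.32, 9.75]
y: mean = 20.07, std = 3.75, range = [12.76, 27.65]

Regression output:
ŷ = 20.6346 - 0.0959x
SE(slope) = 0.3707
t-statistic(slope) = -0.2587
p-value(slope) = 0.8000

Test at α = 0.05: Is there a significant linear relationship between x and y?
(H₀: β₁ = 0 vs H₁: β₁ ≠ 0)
Since p-value = 0.8000 ≥ α = 0.05, fail to reject H₀ — the slope is not significantly different from 0.

Hypothesis test for the slope coefficient:

H₀: β₁ = 0 (no linear relationship)
H₁: β₁ ≠ 0 (linear relationship exists)

Test statistic: t = β̂₁ / SE(β̂₁) = -0.0959 / 0.3707 = -0.2587

The p-value (0.8000) is the probability, under H₀, of a t-statistic at least as extreme as |t| = 0.2587 (two-sided, df = n − 2 = 13).

Decision rule: reject H₀ if p-value < α.
p-value = 0.8000 ≥ α = 0.05 → fail to reject H₀.

There is not sufficient evidence at the 5% significance level to conclude that a linear relationship exists between x and y.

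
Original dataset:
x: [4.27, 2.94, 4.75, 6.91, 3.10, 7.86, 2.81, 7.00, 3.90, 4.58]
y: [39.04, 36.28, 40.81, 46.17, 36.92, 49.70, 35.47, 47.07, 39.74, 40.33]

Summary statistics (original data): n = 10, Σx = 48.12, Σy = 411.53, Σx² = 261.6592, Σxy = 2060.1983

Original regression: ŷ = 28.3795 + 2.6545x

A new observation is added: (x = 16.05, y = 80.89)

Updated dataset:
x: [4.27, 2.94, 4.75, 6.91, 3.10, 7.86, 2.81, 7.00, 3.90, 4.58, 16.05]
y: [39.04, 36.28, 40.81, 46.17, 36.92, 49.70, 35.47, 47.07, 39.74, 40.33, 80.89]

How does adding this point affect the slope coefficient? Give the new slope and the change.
New slope β₁ = 3.3528 versus 2.6545 before: a change of +0.6983 (+26.3%).

The new point has HIGH LEVERAGE: x = 16.05 is far from the original mean x̄ = 48.12/10 ≈ 4.81 (original range [2.81, 7.86]).

Step 1: Update the sums with the new point (n goes from 10 to 11)
Σx  = 48.12 + 16.05 = 64.17
Σy  = 411.53 + 80.89 = 492.42
Σx² = 261.6592 + 16.05² = 261.6592 + 257.6025 = 519.2617
Σxy = 2060.1983 + 16.05×80.89 = 2060.1983 + 1298.2845 = 3358.4828

Step 2: Recompute the slope with b₁ = (nΣxy − ΣxΣy) / (nΣx² − (Σx)²)
Numerator   = 11×3358.4828 − 64.17×492.42 = 36943.3108 − 31598.5914 = 5344.7194
Denominator = 11×519.2617 − 64.17² = 5711.8787 − 4117.7889 = 1594.0898
b₁(new) = 5344.7194 / 1594.0898 = 3.3528

(Same formula on the original sums: (10×2060.1983 − 48.12×411.53) / (10×261.6592 − 48.12²) = 799.1594 / 301.0576 = 2.6545, matching the given fit.)

Step 3: Change in slope
Δβ₁ = 3.3528 − 2.6545 = +0.6983
Relative change = +0.6983 / 2.6545 × 100% = +26.3%
→ the slope increases when the point is added.

Because the point sits above the extension of the original line at a high-leverage x, it tilts the fit up.
In practice: investigate whether it comes from the same population as the rest of the sample.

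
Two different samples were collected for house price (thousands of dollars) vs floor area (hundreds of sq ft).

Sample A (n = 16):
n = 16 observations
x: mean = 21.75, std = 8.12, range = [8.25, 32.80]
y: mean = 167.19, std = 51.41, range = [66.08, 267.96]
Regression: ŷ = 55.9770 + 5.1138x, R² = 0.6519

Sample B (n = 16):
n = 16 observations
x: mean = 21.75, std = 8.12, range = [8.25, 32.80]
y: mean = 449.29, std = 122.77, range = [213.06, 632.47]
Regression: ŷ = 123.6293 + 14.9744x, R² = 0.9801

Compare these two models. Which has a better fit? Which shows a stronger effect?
Model B has the better fit (R² = 0.9801 vs 0.6519). Model B shows the stronger effect (|β₁| = 14.9744 vs 5.1138).

Model Comparison:

Goodness of fit (R²):
- Model A: R² = 0.6519 → 65.19% of variance in house price explained
- Model B: R² = 0.9801 → 98.01% of variance in house price explained
- 0.9801 > 0.6519 → Model B has the better fit

Strength of effect — compare |β₁|:
- Model A: β₁ = 5.1138 → predicted house price rises 5.1138 thousand dollars per additional hundred sq ft of floor area
- Model B: β₁ = 14.9744 → predicted house price rises 14.9744 thousand dollars per additional hundred sq ft of floor area
- |5.1138| < |14.9744| → Model B shows the stronger marginal effect

Notes:
- The two samples could reflect different populations, time periods, or measurement quality.
- A steeper slope doesn't make a better model if the scatter around the line is large.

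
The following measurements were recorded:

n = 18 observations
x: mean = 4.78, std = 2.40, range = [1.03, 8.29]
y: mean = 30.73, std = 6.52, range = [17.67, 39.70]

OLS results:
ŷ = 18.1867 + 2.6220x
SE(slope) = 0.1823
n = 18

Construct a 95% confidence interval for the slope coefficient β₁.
The 95% CI for β₁ is (2.2355, 3.0085)

Confidence interval for the slope:

The 95% CI for β₁ is: β̂₁ ± t*(α/2, n-2) × SE(β̂₁)

Step 1: Find critical t-value
- Confidence level = 0.95
- Degrees of freedom = n - 2 = 18 - 2 = 16
- t*(α/2, 16) = 2.1199

Step 2: Calculate margin of error
Margin = 2.1199 × 0.1823 = 0.3865

Step 3: Construct interval
CI = 2.6220 ± 0.3865
CI = (2.2355, 3.0085)

Interpretation: We are 95% confident that the true slope β₁ lies between 2.2355 and 3.0085.
Since 0 is outside the interval, a two-sided test at α = 0.05 would reject H₀: β₁ = 0.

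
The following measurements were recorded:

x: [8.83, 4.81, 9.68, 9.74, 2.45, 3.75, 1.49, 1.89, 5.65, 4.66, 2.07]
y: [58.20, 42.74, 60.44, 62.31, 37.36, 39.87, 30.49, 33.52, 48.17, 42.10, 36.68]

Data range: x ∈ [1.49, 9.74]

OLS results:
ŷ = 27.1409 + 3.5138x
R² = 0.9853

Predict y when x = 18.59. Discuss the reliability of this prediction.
ŷ = 92.4624 (extrapolation — x = 18.59 lies outside [1.49, 9.74], so reliability is low).

Prediction calculation:
ŷ = 27.1409 + 3.5138 × 18.59
ŷ = 92.4624

Reliability:
- Data range: x ∈ [1.49, 9.74]
- Prediction point: x = 18.59 is 8.85 units above the observed range → this is EXTRAPOLATION, not interpolation

Why that matters here:
- The standard error of prediction grows with (x − x̄)², and x = 18.59 is far from x̄ = 5.00
- R² describes fit only over the sampled x values; it says nothing about behaviour beyond them

A defensible statement: 'if the linear trend continued to x = 18.59, y would be about 92.4624' — the premise is untested.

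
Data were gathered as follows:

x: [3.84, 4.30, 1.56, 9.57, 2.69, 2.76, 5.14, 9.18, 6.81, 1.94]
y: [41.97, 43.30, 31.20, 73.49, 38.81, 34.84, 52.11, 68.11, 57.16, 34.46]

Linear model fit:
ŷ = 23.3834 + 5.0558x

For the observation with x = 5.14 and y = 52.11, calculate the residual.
Residual = 2.7398

The residual is the difference between the actual value and the predicted value:

Residual = y - ŷ

Step 1: Calculate predicted value
ŷ = 23.3834 + 5.0558 × 5.14
ŷ = 49.3702

Step 2: Calculate residual
Residual = 52.11 - 49.3702
Residual = 2.7398

Sign check: y > ŷ, so the point is above the line and the fit underestimates here.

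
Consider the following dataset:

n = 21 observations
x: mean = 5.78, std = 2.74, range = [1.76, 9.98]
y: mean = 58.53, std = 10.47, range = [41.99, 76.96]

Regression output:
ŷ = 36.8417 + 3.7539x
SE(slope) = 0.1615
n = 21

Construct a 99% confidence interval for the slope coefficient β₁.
The 99% CI for β₁ is (3.2919, 4.2159)

Confidence interval for the slope:

The 99% CI for β₁ is: β̂₁ ± t*(α/2, n-2) × SE(β̂₁)

Step 1: Find critical t-value
- Confidence level = 0.99
- Degrees of freedom = n - 2 = 21 - 2 = 19
- t*(α/2, 19) = 2.8609

Step 2: Calculate margin of error
Margin = 2.8609 × 0.1615 = 0.4620

Step 3: Construct interval
CI = 3.7539 ± 0.4620
CI = (3.2919, 4.2159)

Interpretation: We are 99% confident that the true slope β₁ lies between 3.2919 and 4.2159.
Both endpoints are positive, so the data support a genuinely positive slope at this confidence level.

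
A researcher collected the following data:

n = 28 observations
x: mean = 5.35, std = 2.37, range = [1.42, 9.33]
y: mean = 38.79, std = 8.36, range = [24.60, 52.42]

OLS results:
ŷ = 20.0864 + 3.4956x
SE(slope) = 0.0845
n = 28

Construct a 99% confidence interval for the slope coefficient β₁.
The 99% CI for β₁ is (3.2608, 3.7304)

Confidence interval for the slope:

The 99% CI for β₁ is: β̂₁ ± t*(α/2, n-2) × SE(β̂₁)

Step 1: Find critical t-value
- Confidence level = 0.99
- Degrees of freedom = n - 2 = 28 - 2 = 26
- t*(α/2, 26) = 2.7787

Step 2: Calculate margin of error
Margin = 2.7787 × 0.0845 = 0.2348

Step 3: Construct interval
CI = 3.4956 ± 0.2348
CI = (3.2608, 3.7304)

Interpretation: each one-unit increase in x is associated with a change in mean y of between 3.2608 and 3.7304, with 99% confidence.
Since 0 is outside the interval, a two-sided test at α = 0.01 would reject H₀: β₁ = 0.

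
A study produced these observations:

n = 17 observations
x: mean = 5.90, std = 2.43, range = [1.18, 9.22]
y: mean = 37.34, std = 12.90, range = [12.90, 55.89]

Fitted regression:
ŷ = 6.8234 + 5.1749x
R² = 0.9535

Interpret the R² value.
R² = 0.9535 means 95.35% of the variation in y is explained by the linear relationship with x. This indicates a strong fit.

R² = 1 − SS_res/SS_tot compares the residual scatter to the total scatter of y about its mean.

Here R² = 0.9535:
- Explained: 95.35% of the variation in y
- Unexplained (residual): 100% − 95.35% = 4.65%
- Rule of thumb (below 0.3 weak; 0.3 to below 0.7 moderate; 0.7 and above strong) → strong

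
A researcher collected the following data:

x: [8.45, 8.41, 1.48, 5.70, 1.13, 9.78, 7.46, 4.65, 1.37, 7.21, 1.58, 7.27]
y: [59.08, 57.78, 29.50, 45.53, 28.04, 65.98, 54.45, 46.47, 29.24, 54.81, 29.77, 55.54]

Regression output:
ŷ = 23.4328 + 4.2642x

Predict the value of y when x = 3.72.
ŷ = 39.2956

Plug x = 3.72 into the fitted line:

ŷ = 23.4328 + 4.2642 × 3.72
ŷ = 23.4328 + 15.8628
ŷ = 39.2956

This is a point prediction; actual observations scatter around it by roughly the residual standard deviation.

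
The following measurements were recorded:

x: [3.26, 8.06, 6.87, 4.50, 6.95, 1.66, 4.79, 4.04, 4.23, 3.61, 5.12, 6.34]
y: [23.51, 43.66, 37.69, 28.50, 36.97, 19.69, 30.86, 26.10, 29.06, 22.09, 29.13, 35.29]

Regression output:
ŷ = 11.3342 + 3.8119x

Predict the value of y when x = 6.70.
ŷ = 36.8739

x = 6.70 lies inside the observed range [1.66, 8.06], so the fitted equation applies directly:

ŷ = 11.3342 + 3.8119 × 6.70
ŷ = 11.3342 + 25.5397
ŷ = 36.8739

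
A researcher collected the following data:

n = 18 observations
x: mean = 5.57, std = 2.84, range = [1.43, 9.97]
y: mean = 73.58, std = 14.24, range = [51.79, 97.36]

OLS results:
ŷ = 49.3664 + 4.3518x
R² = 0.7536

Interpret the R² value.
The model explains 75.36% of the variance in y (R² = 0.7536), leaving 24.64% unexplained; the fit is strong.

R² = 1 − SS_res/SS_tot compares the residual scatter to the total scatter of y about its mean.

Here R² = 0.7536:
- Explained: 75.36% of the variation in y
- Unexplained (residual): 100% − 75.36% = 24.64%
- Rule of thumb (below 0.3 weak; 0.3 to below 0.7 moderate; 0.7 and above strong) → strong

Note: R² says nothing about causation, and a high R² does not by itself mean the linear form is appropriate — check the residuals.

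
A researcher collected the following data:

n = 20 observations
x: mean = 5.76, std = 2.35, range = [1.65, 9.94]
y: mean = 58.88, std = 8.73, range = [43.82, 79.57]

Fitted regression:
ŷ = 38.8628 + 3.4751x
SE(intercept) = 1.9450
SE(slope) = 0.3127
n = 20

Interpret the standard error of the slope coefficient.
SE(slope) = 0.3127 measures the uncertainty in the estimated slope. The coefficient is estimated precisely (SE/|β̂₁| = 9.0%).

SE(β̂₁) = 0.3127 says: if we drew many samples of n = 20 from the same population and refit each time, the fitted slopes would scatter with a standard deviation of roughly 0.3127 around the true β₁.

Relative precision:
- SE / |β̂₁| = 0.3127 / 3.4751 = 9.0%
- Rule of thumb (under 20%: precise; 20% to under 50%: moderately precise; 50% or more: imprecise) → precise

Link to the t-test: t = β̂₁ / SE(β̂₁) = 3.4751 / 0.3127 = 11.1132, the statistic for H₀: β₁ = 0.

What drives SE(β̂₁): wider spread of x values → smaller SE; more residual scatter → larger SE; larger n (here n = 20) → smaller SE.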